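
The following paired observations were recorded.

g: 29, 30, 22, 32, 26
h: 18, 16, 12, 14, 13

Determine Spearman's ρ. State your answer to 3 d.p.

0.600

Rank g: 3, 4, 1, 5, 2
Rank h: 5, 4, 1, 3, 2
d = rank(g) − rank(h): -2, 0, 0, 2, 0; Σd² = 8
ρ = 1 − 6Σd² / [n(n²−1)] = 1 − 6×8 / (5×24) = 1 − 48/120 ≈ 0.600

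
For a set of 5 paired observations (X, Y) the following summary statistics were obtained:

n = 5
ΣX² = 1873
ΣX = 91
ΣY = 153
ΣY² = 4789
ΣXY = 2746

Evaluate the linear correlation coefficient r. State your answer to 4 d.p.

-0.2532

r = (nΣXY − ΣXΣY) / √[(nΣX² − (ΣX)²)(nΣY² − (ΣY)²)]
Numerator: 5×2746 − 91×153 = -193
Denominator: √[(9365 − 8281)(23945 − 23409)] = √[1084 × 536] = 762.2493
r = -193 / 762.2493 ≈ -0.2532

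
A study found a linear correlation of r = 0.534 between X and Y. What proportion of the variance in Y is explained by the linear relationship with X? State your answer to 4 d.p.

0.2852

r² = (0.534)² = 0.2852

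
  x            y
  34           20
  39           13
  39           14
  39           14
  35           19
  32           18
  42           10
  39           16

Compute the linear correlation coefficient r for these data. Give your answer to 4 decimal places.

-0.8932

n = 8, Σx = 299, Σy = 124, Σx² = 11253, Σy² = 2002, Σxy = 4564
nΣxy − ΣxΣy = 36512 − 37076 = -564
nΣx² − (Σx)² = 90024 − 89401 = 623; nΣy² − (Σy)² = 16016 − 15376 = 640
r = -564 / √(623 × 640) = -564 / 631.4428 ≈ -0.8932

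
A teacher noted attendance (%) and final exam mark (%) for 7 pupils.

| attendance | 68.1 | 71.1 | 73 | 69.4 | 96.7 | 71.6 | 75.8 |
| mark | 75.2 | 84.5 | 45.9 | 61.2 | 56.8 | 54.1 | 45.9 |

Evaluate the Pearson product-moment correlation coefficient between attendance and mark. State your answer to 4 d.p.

n = 7, Σx = 525.7, Σy = 423.6, Σx² = 40061.27, Σy² = 26907.4, Σxy = 31572.39
nΣxy − ΣxΣy = 221006.73 − 222686.52 = -1679.79
nΣx² − (Σx)² = 280428.89 − 276360.49 = 4068.4; nΣy² − (Σy)² = 188351.8 − 179436.96 = 8914.84
r = -1679.79 / √(4068.4 × 8914.84) = -1679.79 / 6022.3862 ≈ -0.2789

-0.2789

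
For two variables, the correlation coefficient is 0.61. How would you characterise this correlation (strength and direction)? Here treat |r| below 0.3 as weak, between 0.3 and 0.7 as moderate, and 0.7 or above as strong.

moderate positive

r = 0.61 > 0 so the relationship is positive.
|r| = 0.61, which falls in the moderate range.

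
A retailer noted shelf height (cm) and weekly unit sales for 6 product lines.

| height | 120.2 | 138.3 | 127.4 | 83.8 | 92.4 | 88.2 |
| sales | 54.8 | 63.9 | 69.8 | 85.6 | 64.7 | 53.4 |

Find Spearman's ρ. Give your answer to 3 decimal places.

Rank height: 4, 6, 5, 1, 3, 2
Rank sales: 2, 3, 5, 6, 4, 1
d = rank(height) − rank(sales): 2, 3, 0, -5, -1, 1; Σd² = 40
ρ = 1 − 6Σd² / [n(n²−1)] = 1 − 6×40 / (6×35) = 1 − 240/210 ≈ -0.143

-0.143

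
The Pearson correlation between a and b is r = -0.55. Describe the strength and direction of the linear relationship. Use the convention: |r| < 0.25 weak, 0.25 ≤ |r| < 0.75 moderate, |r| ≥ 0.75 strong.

r = -0.55 < 0 so the relationship is negative.
|r| = 0.55, which falls in the moderate range.

moderate negative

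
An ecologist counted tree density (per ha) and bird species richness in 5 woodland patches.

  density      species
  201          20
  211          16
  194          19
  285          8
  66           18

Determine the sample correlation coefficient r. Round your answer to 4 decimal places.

-0.6263

n = 5, Σx = 957, Σy = 81, Σx² = 208139, Σy² = 1405, Σxy = 14550
nΣxy − ΣxΣy = 72750 − 77517 = -4767
nΣx² − (Σx)² = 1040695 − 915849 = 124846; nΣy² − (Σy)² = 7025 − 6561 = 464
r = -4767 / √(124846 × 464) = -4767 / 7611.0803 ≈ -0.6263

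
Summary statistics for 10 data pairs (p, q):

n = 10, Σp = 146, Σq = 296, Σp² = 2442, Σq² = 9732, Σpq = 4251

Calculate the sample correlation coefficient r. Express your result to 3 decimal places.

r = (nΣpq − ΣpΣq) / √[(nΣp² − (Σp)²)(nΣq² − (Σq)²)]
Numerator: 10×4251 − 146×296 = -706
Denominator: √[(24420 − 21316)(97320 − 87616)] = √[3104 × 9704] = 5488.2799
r = -706 / 5488.2799 ≈ -0.129

-0.129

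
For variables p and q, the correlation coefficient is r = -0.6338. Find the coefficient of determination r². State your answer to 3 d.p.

r² = (-0.6338)² = 0.402

0.402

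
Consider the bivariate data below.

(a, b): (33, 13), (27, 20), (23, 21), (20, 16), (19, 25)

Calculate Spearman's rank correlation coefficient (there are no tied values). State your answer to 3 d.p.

Rank a: 5, 4, 3, 2, 1
Rank b: 1, 3, 4, 2, 5
d = rank(a) − rank(b): 4, 1, -1, 0, -4; Σd² = 34
ρ = 1 − 6Σd² / [n(n²−1)] = 1 − 6×34 / (5×24) = 1 − 204/120 ≈ -0.700

-0.700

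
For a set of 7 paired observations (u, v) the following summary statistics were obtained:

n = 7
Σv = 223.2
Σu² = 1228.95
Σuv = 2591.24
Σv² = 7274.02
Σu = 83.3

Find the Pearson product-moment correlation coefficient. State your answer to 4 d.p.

-0.3355

r = (nΣuv − ΣuΣv) / √[(nΣu² − (Σu)²)(nΣv² − (Σv)²)]
Numerator: 7×2591.24 − 83.3×223.2 = -453.88
Denominator: √[(8602.65 − 6938.89)(50918.14 − 49818.24)] = √[1663.76 × 1099.9] = 1352.7637
r = -453.88 / 1352.7637 ≈ -0.3355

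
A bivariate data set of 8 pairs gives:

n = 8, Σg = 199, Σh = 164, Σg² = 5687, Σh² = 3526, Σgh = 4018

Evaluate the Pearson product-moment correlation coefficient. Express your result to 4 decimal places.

-0.1769

r = (nΣgh − ΣgΣh) / √[(nΣg² − (Σg)²)(nΣh² − (Σh)²)]
Numerator: 8×4018 − 199×164 = -492
Denominator: √[(45496 − 39601)(28208 − 26896)] = √[5895 × 1312] = 2781.0502
r = -492 / 2781.0502 ≈ -0.1769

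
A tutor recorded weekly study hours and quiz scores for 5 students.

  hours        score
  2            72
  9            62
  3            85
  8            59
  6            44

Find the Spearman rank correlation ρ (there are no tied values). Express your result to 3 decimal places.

Rank hours: 1, 5, 2, 4, 3
Rank score: 4, 3, 5, 2, 1
d = rank(hours) − rank(score): -3, 2, -3, 2, 2; Σd² = 30
ρ = 1 − 6Σd² / [n(n²−1)] = 1 − 6×30 / (5×24) = 1 − 180/120 ≈ -0.500

-0.500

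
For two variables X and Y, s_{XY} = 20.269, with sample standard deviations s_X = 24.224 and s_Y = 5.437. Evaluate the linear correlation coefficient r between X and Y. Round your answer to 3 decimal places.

0.154

r = Cov(X,Y) / (s_X · s_Y) = 20.269 / (24.224 × 5.437)
  = 20.269 / 131.7059 ≈ 0.154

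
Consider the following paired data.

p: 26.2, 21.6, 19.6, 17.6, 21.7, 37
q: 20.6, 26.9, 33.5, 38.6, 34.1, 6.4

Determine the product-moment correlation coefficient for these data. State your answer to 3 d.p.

n = 6, Σp = 143.7, Σq = 160.1, Σp² = 3686.81, Σq² = 4963.95, Σpq = 3433.49
nΣpq − ΣpΣq = 20600.94 − 23006.37 = -2405.43
nΣp² − (Σp)² = 22120.86 − 20649.69 = 1471.17; nΣq² − (Σq)² = 29783.7 − 25632.01 = 4151.69
r = -2405.43 / √(1471.17 × 4151.69) = -2405.43 / 2471.4048 ≈ -0.973

-0.973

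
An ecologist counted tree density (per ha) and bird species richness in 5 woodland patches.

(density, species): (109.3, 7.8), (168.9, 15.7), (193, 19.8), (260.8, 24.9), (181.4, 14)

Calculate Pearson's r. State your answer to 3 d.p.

0.966

n = 5, Σx = 913.4, Σy = 82.2, Σx² = 178645.3, Σy² = 1515.38, Σxy = 16359.19
nΣxy − ΣxΣy = 81795.95 − 75081.48 = 6714.47
nΣx² − (Σx)² = 893226.5 − 834299.56 = 58926.94; nΣy² − (Σy)² = 7576.9 − 6756.84 = 820.06
r = 6714.47 / √(58926.94 × 820.06) = 6714.47 / 6951.5197 ≈ 0.966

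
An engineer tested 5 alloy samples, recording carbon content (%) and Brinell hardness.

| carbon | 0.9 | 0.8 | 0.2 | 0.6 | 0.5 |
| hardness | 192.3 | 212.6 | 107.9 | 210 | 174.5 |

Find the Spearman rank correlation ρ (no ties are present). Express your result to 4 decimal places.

Rank carbon: 5, 4, 1, 3, 2
Rank hardness: 3, 5, 1, 4, 2
d = rank(carbon) − rank(hardness): 2, -1, 0, -1, 0; Σd² = 6
ρ = 1 − 6Σd² / [n(n²−1)] = 1 − 6×6 / (5×24) = 1 − 36/120 ≈ 0.7000

0.7000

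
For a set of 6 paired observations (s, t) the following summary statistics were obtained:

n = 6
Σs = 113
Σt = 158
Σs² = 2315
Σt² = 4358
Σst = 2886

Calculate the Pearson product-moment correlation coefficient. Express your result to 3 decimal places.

-0.467

r = (nΣst − ΣsΣt) / √[(nΣs² − (Σs)²)(nΣt² − (Σt)²)]
Numerator: 6×2886 − 113×158 = -538
Denominator: √[(13890 − 12769)(26148 − 24964)] = √[1121 × 1184] = 1152.0694
r = -538 / 1152.0694 ≈ -0.467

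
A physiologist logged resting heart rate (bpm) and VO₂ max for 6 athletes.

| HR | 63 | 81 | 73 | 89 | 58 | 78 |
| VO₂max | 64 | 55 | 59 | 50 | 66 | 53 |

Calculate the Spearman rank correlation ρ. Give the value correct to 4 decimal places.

-0.9429

Rank HR: 2, 5, 3, 6, 1, 4
Rank VO₂max: 5, 3, 4, 1, 6, 2
d = rank(HR) − rank(VO₂max): -3, 2, -1, 5, -5, 2; Σd² = 68
ρ = 1 − 6Σd² / [n(n²−1)] = 1 − 6×68 / (6×35) = 1 − 408/210 ≈ -0.9429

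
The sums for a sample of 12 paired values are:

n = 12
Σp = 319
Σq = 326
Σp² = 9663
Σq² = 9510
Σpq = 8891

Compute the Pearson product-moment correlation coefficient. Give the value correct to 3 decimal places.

r = (nΣpq − ΣpΣq) / √[(nΣp² − (Σp)²)(nΣq² − (Σq)²)]
Numerator: 12×8891 − 319×326 = 2698
Denominator: √[(115956 − 101761)(114120 − 106276)] = √[14195 × 7844] = 10552.0415
r = 2698 / 10552.0415 ≈ 0.256

0.256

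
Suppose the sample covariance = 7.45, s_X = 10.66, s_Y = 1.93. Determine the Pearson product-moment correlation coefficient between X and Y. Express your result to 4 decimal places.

0.3621

r = Cov(X,Y) / (s_X · s_Y) = 7.45 / (10.66 × 1.93)
  = 7.45 / 20.5738 ≈ 0.3621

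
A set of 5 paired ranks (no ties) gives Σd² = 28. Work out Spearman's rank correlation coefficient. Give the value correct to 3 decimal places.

ρ = 1 − 6Σd² / [n(n²−1)] = 1 − 6×28 / (5×24)
  = 1 − 168/120 = 1 − 1.4000 ≈ -0.400

-0.400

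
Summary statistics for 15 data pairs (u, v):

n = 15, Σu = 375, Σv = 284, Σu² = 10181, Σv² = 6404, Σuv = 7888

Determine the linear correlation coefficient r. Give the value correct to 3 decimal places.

r = (nΣuv − ΣuΣv) / √[(nΣu² − (Σu)²)(nΣv² − (Σv)²)]
Numerator: 15×7888 − 375×284 = 11820
Denominator: √[(152715 − 140625)(96060 − 80656)] = √[12090 × 15404] = 13646.7710
r = 11820 / 13646.7710 ≈ 0.866

0.866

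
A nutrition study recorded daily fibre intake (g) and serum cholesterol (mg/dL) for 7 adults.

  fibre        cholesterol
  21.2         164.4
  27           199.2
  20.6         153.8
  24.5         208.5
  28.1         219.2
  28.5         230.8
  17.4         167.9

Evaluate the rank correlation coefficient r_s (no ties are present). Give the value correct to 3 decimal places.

Rank fibre: 3, 5, 2, 4, 6, 7, 1
Rank cholesterol: 2, 4, 1, 5, 6, 7, 3
d = rank(fibre) − rank(cholesterol): 1, 1, 1, -1, 0, 0, -2; Σd² = 8
ρ = 1 − 6Σd² / [n(n²−1)] = 1 − 6×8 / (7×48) = 1 − 48/336 ≈ 0.857

0.857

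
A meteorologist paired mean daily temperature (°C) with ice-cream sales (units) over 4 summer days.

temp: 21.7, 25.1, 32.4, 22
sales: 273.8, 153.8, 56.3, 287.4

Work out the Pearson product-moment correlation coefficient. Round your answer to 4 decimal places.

-0.9615

n = 4, Σx = 101.2, Σy = 771.3, Σx² = 2634.66, Σy² = 184389.33, Σxy = 17948.76
nΣxy − ΣxΣy = 71795.04 − 78055.56 = -6260.52
nΣx² − (Σx)² = 10538.64 − 10241.44 = 297.2; nΣy² − (Σy)² = 737557.32 − 594903.69 = 142653.63
r = -6260.52 / √(297.2 × 142653.63) = -6260.52 / 6511.2717 ≈ -0.9615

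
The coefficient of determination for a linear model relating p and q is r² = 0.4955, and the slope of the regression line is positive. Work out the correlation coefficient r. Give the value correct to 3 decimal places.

|r| = √0.4955 = 0.704
The association is positive, so r = 0.704.

0.704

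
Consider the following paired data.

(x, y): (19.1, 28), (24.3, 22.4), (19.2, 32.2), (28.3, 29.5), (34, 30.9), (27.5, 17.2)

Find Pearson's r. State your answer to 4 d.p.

n = 6, Σx = 152.4, Σy = 160.2, Σx² = 4037.08, Σy² = 4443.5, Σxy = 4055.81
nΣxy − ΣxΣy = 24334.86 − 24414.48 = -79.62
nΣx² − (Σx)² = 24222.48 − 23225.76 = 996.72; nΣy² − (Σy)² = 26661 − 25664.04 = 996.96
r = -79.62 / √(996.72 × 996.96) = -79.62 / 996.8400 ≈ -0.0799

-0.0799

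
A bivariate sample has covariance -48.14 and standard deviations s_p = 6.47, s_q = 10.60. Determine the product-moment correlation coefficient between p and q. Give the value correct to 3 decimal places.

-0.702

r = Cov(p,q) / (s_p · s_q) = -48.14 / (6.47 × 10.60)
  = -48.14 / 68.5820 ≈ -0.702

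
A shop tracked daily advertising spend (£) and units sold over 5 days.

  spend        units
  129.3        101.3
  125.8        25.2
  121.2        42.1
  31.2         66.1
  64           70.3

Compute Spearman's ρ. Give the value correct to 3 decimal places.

Rank spend: 5, 4, 3, 1, 2
Rank units: 5, 1, 2, 3, 4
d = rank(spend) − rank(units): 0, 3, 1, -2, -2; Σd² = 18
ρ = 1 − 6Σd² / [n(n²−1)] = 1 − 6×18 / (5×24) = 1 − 108/120 ≈ 0.100

0.100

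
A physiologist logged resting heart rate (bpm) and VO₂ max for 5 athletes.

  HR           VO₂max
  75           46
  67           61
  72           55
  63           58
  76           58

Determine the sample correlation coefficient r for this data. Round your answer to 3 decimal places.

-0.534

n = 5, Σx = 353, Σy = 278, Σx² = 25043, Σy² = 15590, Σxy = 19559
nΣxy − ΣxΣy = 97795 − 98134 = -339
nΣx² − (Σx)² = 125215 − 124609 = 606; nΣy² − (Σy)² = 77950 − 77284 = 666
r = -339 / √(606 × 666) = -339 / 635.2921 ≈ -0.534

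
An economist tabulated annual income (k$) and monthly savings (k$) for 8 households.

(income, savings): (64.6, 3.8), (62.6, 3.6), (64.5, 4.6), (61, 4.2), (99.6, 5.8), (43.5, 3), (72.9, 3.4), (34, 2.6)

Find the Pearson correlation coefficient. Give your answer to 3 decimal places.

0.878

n = 8, Σx = 502.7, Σy = 31, Σx² = 34255.99, Σy² = 127.16, Σxy = 2068.18
nΣxy − ΣxΣy = 16545.44 − 15583.7 = 961.74
nΣx² − (Σx)² = 274047.92 − 252707.29 = 21340.63; nΣy² − (Σy)² = 1017.28 − 961 = 56.28
r = 961.74 / √(21340.63 × 56.28) = 961.74 / 1095.9246 ≈ 0.878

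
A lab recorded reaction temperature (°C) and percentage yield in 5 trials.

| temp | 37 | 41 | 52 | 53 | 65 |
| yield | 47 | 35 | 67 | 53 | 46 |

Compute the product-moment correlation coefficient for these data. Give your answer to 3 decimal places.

0.303

n = 5, Σx = 248, Σy = 248, Σx² = 12788, Σy² = 12848, Σxy = 12457
nΣxy − ΣxΣy = 62285 − 61504 = 781
nΣx² − (Σx)² = 63940 − 61504 = 2436; nΣy² − (Σy)² = 64240 − 61504 = 2736
r = 781 / √(2436 × 2736) = 781 / 2581.6460 ≈ 0.303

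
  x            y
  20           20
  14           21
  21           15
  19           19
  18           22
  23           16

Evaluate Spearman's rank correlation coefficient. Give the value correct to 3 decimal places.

-0.829

Rank x: 4, 1, 5, 3, 2, 6
Rank y: 4, 5, 1, 3, 6, 2
d = rank(x) − rank(y): 0, -4, 4, 0, -4, 4; Σd² = 64
ρ = 1 − 6Σd² / [n(n²−1)] = 1 − 6×64 / (6×35) = 1 − 384/210 ≈ -0.829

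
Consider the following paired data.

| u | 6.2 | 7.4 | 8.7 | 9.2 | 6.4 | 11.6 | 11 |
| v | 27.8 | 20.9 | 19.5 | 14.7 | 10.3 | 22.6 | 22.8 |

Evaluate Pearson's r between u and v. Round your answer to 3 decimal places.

0.176

n = 7, Σu = 60.5, Σv = 138.6, Σu² = 550.05, Σv² = 2942.68, Σuv = 1210.79
nΣuv − ΣuΣv = 8475.53 − 8385.3 = 90.23
nΣu² − (Σu)² = 3850.35 − 3660.25 = 190.1; nΣv² − (Σv)² = 20598.76 − 19209.96 = 1388.8
r = 90.23 / √(190.1 × 1388.8) = 90.23 / 513.8199 ≈ 0.176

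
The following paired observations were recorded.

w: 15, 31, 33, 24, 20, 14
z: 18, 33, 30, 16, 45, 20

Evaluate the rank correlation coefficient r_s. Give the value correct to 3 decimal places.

0.257

Rank w: 2, 5, 6, 4, 3, 1
Rank z: 2, 5, 4, 1, 6, 3
d = rank(w) − rank(z): 0, 0, 2, 3, -3, -2; Σd² = 26
ρ = 1 − 6Σd² / [n(n²−1)] = 1 − 6×26 / (6×35) = 1 − 156/210 ≈ 0.257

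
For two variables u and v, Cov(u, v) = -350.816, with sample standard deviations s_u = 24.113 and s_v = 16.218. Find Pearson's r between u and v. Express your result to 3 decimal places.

-0.897

r = Cov(u,v) / (s_u · s_v) = -350.816 / (24.113 × 16.218)
  = -350.816 / 391.0646 ≈ -0.897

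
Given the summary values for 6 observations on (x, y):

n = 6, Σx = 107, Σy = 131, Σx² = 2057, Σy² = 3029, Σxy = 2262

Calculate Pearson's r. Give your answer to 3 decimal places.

-0.468

r = (nΣxy − ΣxΣy) / √[(nΣx² − (Σx)²)(nΣy² − (Σy)²)]
Numerator: 6×2262 − 107×131 = -445
Denominator: √[(12342 − 11449)(18174 − 17161)] = √[893 × 1013] = 951.1094
r = -445 / 951.1094 ≈ -0.468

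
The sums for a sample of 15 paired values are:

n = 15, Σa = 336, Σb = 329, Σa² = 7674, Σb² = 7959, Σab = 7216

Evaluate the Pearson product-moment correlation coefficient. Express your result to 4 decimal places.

r = (nΣab − ΣaΣb) / √[(nΣa² − (Σa)²)(nΣb² − (Σb)²)]
Numerator: 15×7216 − 336×329 = -2304
Denominator: √[(115110 − 112896)(119385 − 108241)] = √[2214 × 11144] = 4967.1738
r = -2304 / 4967.1738 ≈ -0.4638

-0.4638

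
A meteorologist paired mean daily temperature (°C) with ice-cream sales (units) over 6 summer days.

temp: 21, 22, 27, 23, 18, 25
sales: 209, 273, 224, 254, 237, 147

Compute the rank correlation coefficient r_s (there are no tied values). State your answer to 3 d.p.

Rank temp: 2, 3, 6, 4, 1, 5
Rank sales: 2, 6, 3, 5, 4, 1
d = rank(temp) − rank(sales): 0, -3, 3, -1, -3, 4; Σd² = 44
ρ = 1 − 6Σd² / [n(n²−1)] = 1 − 6×44 / (6×35) = 1 − 264/210 ≈ -0.257

-0.257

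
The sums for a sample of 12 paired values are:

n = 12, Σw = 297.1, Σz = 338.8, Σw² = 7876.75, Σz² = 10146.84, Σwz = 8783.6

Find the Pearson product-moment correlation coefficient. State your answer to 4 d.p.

0.7185

r = (nΣwz − ΣwΣz) / √[(nΣw² − (Σw)²)(nΣz² − (Σz)²)]
Numerator: 12×8783.6 − 297.1×338.8 = 4745.72
Denominator: √[(94521 − 88268.41)(121762.08 − 114785.44)] = √[6252.59 × 6976.64] = 6604.7006
r = 4745.72 / 6604.7006 ≈ 0.7185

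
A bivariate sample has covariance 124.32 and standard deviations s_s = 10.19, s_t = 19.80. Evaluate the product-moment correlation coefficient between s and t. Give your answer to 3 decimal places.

r = Cov(s,t) / (s_s · s_t) = 124.32 / (10.19 × 19.80)
  = 124.32 / 201.7620 ≈ 0.616

0.616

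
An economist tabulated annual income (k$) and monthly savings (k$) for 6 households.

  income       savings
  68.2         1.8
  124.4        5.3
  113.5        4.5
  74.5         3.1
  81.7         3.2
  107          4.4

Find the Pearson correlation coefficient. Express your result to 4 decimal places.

0.9650

n = 6, Σx = 569.3, Σy = 22.3, Σx² = 56682.99, Σy² = 90.79, Σxy = 2256.02
nΣxy − ΣxΣy = 13536.12 − 12695.39 = 840.73
nΣx² − (Σx)² = 340097.94 − 324102.49 = 15995.45; nΣy² − (Σy)² = 544.74 − 497.29 = 47.45
r = 840.73 / √(15995.45 × 47.45) = 840.73 / 871.1969 ≈ 0.9650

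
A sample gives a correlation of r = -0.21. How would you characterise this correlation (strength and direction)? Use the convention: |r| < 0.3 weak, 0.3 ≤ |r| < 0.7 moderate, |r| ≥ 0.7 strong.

weak negative

r = -0.21 < 0 so the relationship is negative.
|r| = 0.21, which falls in the weak range.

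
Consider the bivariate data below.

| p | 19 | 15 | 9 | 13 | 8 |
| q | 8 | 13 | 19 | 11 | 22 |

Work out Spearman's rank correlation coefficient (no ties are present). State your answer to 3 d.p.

Rank p: 5, 4, 2, 3, 1
Rank q: 1, 3, 4, 2, 5
d = rank(p) − rank(q): 4, 1, -2, 1, -4; Σd² = 38
ρ = 1 − 6Σd² / [n(n²−1)] = 1 − 6×38 / (5×24) = 1 − 228/120 ≈ -0.900

-0.900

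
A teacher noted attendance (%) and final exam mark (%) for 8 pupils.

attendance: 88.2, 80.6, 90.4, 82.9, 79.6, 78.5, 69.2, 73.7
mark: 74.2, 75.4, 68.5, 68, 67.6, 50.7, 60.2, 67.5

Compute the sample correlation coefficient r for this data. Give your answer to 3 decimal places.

n = 8, Σx = 643.1, Σy = 532.1, Σx² = 52038.91, Σy² = 35827.59, Σxy = 42952.78
nΣxy − ΣxΣy = 343622.24 − 342193.51 = 1428.73
nΣx² − (Σx)² = 416311.28 − 413577.61 = 2733.67; nΣy² − (Σy)² = 286620.72 − 283130.41 = 3490.31
r = 1428.73 / √(2733.67 × 3490.31) = 1428.73 / 3088.9085 ≈ 0.463

0.463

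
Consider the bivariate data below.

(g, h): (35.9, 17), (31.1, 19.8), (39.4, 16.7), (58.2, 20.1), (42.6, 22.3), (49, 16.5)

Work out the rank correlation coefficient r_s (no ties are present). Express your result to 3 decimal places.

Rank g: 2, 1, 3, 6, 4, 5
Rank h: 3, 4, 2, 5, 6, 1
d = rank(g) − rank(h): -1, -3, 1, 1, -2, 4; Σd² = 32
ρ = 1 − 6Σd² / [n(n²−1)] = 1 − 6×32 / (6×35) = 1 − 192/210 ≈ 0.086

0.086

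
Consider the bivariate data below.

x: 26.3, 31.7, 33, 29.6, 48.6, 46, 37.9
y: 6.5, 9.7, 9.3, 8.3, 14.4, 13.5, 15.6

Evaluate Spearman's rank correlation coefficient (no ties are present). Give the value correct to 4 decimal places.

Rank x: 1, 3, 4, 2, 7, 6, 5
Rank y: 1, 4, 3, 2, 6, 5, 7
d = rank(x) − rank(y): 0, -1, 1, 0, 1, 1, -2; Σd² = 8
ρ = 1 − 6Σd² / [n(n²−1)] = 1 − 6×8 / (7×48) = 1 − 48/336 ≈ 0.8571

0.8571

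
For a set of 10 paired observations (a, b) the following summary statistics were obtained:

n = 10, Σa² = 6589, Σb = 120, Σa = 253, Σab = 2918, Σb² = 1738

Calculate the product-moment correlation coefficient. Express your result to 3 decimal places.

-0.498

r = (nΣab − ΣaΣb) / √[(nΣa² − (Σa)²)(nΣb² − (Σb)²)]
Numerator: 10×2918 − 253×120 = -1180
Denominator: √[(65890 − 64009)(17380 − 14400)] = √[1881 × 2980] = 2367.5684
r = -1180 / 2367.5684 ≈ -0.498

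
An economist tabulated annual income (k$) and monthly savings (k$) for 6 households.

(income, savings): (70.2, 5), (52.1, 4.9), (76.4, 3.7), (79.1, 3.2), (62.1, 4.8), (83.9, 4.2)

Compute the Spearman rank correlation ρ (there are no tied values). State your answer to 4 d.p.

-0.6571

Rank income: 3, 1, 4, 5, 2, 6
Rank savings: 6, 5, 2, 1, 4, 3
d = rank(income) − rank(savings): -3, -4, 2, 4, -2, 3; Σd² = 58
ρ = 1 − 6Σd² / [n(n²−1)] = 1 − 6×58 / (6×35) = 1 − 348/210 ≈ -0.6571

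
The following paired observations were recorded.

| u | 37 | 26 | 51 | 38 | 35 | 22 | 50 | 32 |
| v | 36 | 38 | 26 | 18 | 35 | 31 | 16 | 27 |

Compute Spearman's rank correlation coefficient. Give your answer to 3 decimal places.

-0.643

Rank u: 5, 2, 8, 6, 4, 1, 7, 3
Rank v: 7, 8, 3, 2, 6, 5, 1, 4
d = rank(u) − rank(v): -2, -6, 5, 4, -2, -4, 6, -1; Σd² = 138
ρ = 1 − 6Σd² / [n(n²−1)] = 1 − 6×138 / (8×63) = 1 − 828/504 ≈ -0.643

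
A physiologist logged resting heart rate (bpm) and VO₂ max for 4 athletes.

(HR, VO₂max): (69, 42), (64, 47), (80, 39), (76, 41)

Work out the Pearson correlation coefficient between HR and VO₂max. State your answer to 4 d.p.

n = 4, Σx = 289, Σy = 169, Σx² = 21033, Σy² = 7175, Σxy = 12142
nΣxy − ΣxΣy = 48568 − 48841 = -273
nΣx² − (Σx)² = 84132 − 83521 = 611; nΣy² − (Σy)² = 28700 − 28561 = 139
r = -273 / √(611 × 139) = -273 / 291.4258 ≈ -0.9368

-0.9368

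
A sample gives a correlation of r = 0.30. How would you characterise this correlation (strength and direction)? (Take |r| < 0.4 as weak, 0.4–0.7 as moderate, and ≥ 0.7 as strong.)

r = 0.30 > 0 so the relationship is positive.
|r| = 0.30, which falls in the weak range.

weak positive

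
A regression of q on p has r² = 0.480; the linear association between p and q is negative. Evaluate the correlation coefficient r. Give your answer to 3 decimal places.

-0.693

|r| = √0.480 = 0.693
The association is negative, so r = −0.693.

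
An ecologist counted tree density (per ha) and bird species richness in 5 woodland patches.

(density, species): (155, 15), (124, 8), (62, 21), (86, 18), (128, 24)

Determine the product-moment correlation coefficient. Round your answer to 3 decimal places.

-0.340

n = 5, Σx = 555, Σy = 86, Σx² = 67025, Σy² = 1630, Σxy = 9239
nΣxy − ΣxΣy = 46195 − 47730 = -1535
nΣx² − (Σx)² = 335125 − 308025 = 27100; nΣy² − (Σy)² = 8150 − 7396 = 754
r = -1535 / √(27100 × 754) = -1535 / 4520.3318 ≈ -0.340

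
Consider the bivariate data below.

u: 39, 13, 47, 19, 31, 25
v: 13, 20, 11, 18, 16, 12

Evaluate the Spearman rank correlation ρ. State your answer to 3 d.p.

Rank u: 5, 1, 6, 2, 4, 3
Rank v: 3, 6, 1, 5, 4, 2
d = rank(u) − rank(v): 2, -5, 5, -3, 0, 1; Σd² = 64
ρ = 1 − 6Σd² / [n(n²−1)] = 1 − 6×64 / (6×35) = 1 − 384/210 ≈ -0.829

-0.829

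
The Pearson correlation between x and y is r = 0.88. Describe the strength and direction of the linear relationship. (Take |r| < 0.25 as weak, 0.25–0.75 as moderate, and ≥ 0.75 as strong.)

r = 0.88 > 0 so the relationship is positive.
|r| = 0.88, which falls in the strong range.

strong positive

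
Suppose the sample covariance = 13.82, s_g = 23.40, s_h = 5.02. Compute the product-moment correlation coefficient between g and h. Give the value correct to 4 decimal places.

r = Cov(g,h) / (s_g · s_h) = 13.82 / (23.40 × 5.02)
  = 13.82 / 117.4680 ≈ 0.1176

0.1176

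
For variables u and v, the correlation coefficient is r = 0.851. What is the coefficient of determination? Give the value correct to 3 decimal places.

0.724

r² = (0.851)² = 0.724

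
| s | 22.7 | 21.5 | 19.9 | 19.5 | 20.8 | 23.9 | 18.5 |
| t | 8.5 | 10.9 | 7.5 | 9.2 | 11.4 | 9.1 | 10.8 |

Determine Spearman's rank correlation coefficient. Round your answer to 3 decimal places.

Rank s: 6, 5, 3, 2, 4, 7, 1
Rank t: 2, 6, 1, 4, 7, 3, 5
d = rank(s) − rank(t): 4, -1, 2, -2, -3, 4, -4; Σd² = 66
ρ = 1 − 6Σd² / [n(n²−1)] = 1 − 6×66 / (7×48) = 1 − 396/336 ≈ -0.179

-0.179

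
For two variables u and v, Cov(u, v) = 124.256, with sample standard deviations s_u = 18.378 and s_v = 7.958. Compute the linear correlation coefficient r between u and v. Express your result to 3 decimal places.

r = Cov(u,v) / (s_u · s_v) = 124.256 / (18.378 × 7.958)
  = 124.256 / 146.2521 ≈ 0.850

0.850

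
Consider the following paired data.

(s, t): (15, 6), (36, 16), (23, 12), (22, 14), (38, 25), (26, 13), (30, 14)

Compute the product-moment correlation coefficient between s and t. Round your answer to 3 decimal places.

n = 7, Σs = 190, Σt = 100, Σs² = 5554, Σt² = 1622, Σst = 2958
nΣst − ΣsΣt = 20706 − 19000 = 1706
nΣs² − (Σs)² = 38878 − 36100 = 2778; nΣt² − (Σt)² = 11354 − 10000 = 1354
r = 1706 / √(2778 × 1354) = 1706 / 1939.4360 ≈ 0.880

0.880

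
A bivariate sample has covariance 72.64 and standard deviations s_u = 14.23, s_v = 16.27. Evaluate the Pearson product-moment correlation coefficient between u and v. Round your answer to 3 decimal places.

0.314

r = Cov(u,v) / (s_u · s_v) = 72.64 / (14.23 × 16.27)
  = 72.64 / 231.5221 ≈ 0.314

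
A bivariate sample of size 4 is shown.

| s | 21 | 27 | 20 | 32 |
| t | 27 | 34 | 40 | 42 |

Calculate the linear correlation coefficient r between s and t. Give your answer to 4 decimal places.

0.4763

n = 4, Σs = 100, Σt = 143, Σs² = 2594, Σt² = 5249, Σst = 3629
nΣst − ΣsΣt = 14516 − 14300 = 216
nΣs² − (Σs)² = 10376 − 10000 = 376; nΣt² − (Σt)² = 20996 − 20449 = 547
r = 216 / √(376 × 547) = 216 / 453.5107 ≈ 0.4763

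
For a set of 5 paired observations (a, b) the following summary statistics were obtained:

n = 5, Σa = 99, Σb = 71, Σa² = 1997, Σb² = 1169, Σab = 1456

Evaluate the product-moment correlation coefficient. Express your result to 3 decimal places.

0.653

r = (nΣab − ΣaΣb) / √[(nΣa² − (Σa)²)(nΣb² − (Σb)²)]
Numerator: 5×1456 − 99×71 = 251
Denominator: √[(9985 − 9801)(5845 − 5041)] = √[184 × 804] = 384.6245
r = 251 / 384.6245 ≈ 0.653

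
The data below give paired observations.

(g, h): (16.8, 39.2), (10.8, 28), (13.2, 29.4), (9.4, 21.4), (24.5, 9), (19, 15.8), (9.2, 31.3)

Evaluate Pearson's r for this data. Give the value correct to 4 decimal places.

-0.5753

n = 7, Σg = 102.9, Σh = 174.1, Σg² = 1707.37, Σh² = 4953.29, Σgh = 2358.86
nΣgh − ΣgΣh = 16512.02 − 17914.89 = -1402.87
nΣg² − (Σg)² = 11951.59 − 10588.41 = 1363.18; nΣh² − (Σh)² = 34673.03 − 30310.81 = 4362.22
r = -1402.87 / √(1363.18 × 4362.22) = -1402.87 / 2438.5428 ≈ -0.5753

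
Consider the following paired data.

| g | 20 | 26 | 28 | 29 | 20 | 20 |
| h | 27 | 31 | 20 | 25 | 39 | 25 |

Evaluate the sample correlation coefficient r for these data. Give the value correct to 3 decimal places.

n = 6, Σg = 143, Σh = 167, Σg² = 3501, Σh² = 4861, Σgh = 3911
nΣgh − ΣgΣh = 23466 − 23881 = -415
nΣg² − (Σg)² = 21006 − 20449 = 557; nΣh² − (Σh)² = 29166 − 27889 = 1277
r = -415 / √(557 × 1277) = -415 / 843.3795 ≈ -0.492

-0.492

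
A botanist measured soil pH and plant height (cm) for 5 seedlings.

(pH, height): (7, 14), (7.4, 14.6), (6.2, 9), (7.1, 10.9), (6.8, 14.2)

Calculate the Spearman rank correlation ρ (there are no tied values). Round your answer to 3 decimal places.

Rank pH: 3, 5, 1, 4, 2
Rank height: 3, 5, 1, 2, 4
d = rank(pH) − rank(height): 0, 0, 0, 2, -2; Σd² = 8
ρ = 1 − 6Σd² / [n(n²−1)] = 1 − 6×8 / (5×24) = 1 − 48/120 ≈ 0.600

0.600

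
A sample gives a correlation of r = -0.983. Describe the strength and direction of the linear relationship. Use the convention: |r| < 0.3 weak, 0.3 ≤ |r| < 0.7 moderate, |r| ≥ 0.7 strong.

strong negative

r = -0.983 < 0 so the relationship is negative.
|r| = 0.983, which falls in the strong range.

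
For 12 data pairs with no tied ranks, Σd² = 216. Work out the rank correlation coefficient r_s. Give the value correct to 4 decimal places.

0.2448

ρ = 1 − 6Σd² / [n(n²−1)] = 1 − 6×216 / (12×143)
  = 1 − 1296/1716 = 1 − 0.75524 ≈ 0.2448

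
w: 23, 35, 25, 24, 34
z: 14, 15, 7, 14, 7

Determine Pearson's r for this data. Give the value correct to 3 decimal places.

-0.122

n = 5, Σw = 141, Σz = 57, Σw² = 4111, Σz² = 715, Σwz = 1596
nΣwz − ΣwΣz = 7980 − 8037 = -57
nΣw² − (Σw)² = 20555 − 19881 = 674; nΣz² − (Σz)² = 3575 − 3249 = 326
r = -57 / √(674 × 326) = -57 / 468.7473 ≈ -0.122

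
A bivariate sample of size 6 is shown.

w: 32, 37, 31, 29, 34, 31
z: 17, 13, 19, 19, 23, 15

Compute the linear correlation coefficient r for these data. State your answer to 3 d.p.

n = 6, Σw = 194, Σz = 106, Σw² = 6312, Σz² = 1934, Σwz = 3412
nΣwz − ΣwΣz = 20472 − 20564 = -92
nΣw² − (Σw)² = 37872 − 37636 = 236; nΣz² − (Σz)² = 11604 − 11236 = 368
r = -92 / √(236 × 368) = -92 / 294.6998 ≈ -0.312

-0.312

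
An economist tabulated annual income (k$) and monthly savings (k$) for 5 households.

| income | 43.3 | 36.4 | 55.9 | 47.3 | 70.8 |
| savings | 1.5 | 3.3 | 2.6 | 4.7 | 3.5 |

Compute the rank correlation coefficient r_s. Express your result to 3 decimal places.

Rank income: 2, 1, 4, 3, 5
Rank savings: 1, 3, 2, 5, 4
d = rank(income) − rank(savings): 1, -2, 2, -2, 1; Σd² = 14
ρ = 1 − 6Σd² / [n(n²−1)] = 1 − 6×14 / (5×24) = 1 − 84/120 ≈ 0.300

0.300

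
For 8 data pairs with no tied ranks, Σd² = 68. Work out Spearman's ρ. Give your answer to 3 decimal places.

0.190

ρ = 1 − 6Σd² / [n(n²−1)] = 1 − 6×68 / (8×63)
  = 1 − 408/504 = 1 − 0.8095 ≈ 0.190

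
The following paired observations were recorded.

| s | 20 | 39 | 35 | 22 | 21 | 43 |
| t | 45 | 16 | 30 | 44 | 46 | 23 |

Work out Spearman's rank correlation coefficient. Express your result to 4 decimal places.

Rank s: 1, 5, 4, 3, 2, 6
Rank t: 5, 1, 3, 4, 6, 2
d = rank(s) − rank(t): -4, 4, 1, -1, -4, 4; Σd² = 66
ρ = 1 − 6Σd² / [n(n²−1)] = 1 − 6×66 / (6×35) = 1 − 396/210 ≈ -0.8857

-0.8857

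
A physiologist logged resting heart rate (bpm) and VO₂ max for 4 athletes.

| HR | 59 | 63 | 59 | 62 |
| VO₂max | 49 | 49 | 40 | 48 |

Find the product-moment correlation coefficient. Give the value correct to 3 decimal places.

n = 4, Σx = 243, Σy = 186, Σx² = 14775, Σy² = 8706, Σxy = 11314
nΣxy − ΣxΣy = 45256 − 45198 = 58
nΣx² − (Σx)² = 59100 − 59049 = 51; nΣy² − (Σy)² = 34824 − 34596 = 228
r = 58 / √(51 × 228) = 58 / 107.8332 ≈ 0.538

0.538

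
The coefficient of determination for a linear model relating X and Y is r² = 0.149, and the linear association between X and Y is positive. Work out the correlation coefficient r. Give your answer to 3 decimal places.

0.386

|r| = √0.149 = 0.386
The association is positive, so r = 0.386.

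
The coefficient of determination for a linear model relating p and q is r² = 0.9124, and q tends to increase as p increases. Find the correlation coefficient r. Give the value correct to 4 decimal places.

|r| = √0.9124 = 0.9552
The association is positive, so r = 0.9552.

0.9552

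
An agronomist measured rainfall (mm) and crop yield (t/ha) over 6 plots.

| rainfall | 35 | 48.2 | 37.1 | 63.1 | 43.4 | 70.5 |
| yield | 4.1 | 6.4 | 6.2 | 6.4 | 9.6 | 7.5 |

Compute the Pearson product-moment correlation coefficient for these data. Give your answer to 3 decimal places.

0.304

n = 6, Σx = 297.3, Σy = 40.2, Σx² = 15760.07, Σy² = 285.58, Σxy = 2031.23
nΣxy − ΣxΣy = 12187.38 − 11951.46 = 235.92
nΣx² − (Σx)² = 94560.42 − 88387.29 = 6173.13; nΣy² − (Σy)² = 1713.48 − 1616.04 = 97.44
r = 235.92 / √(6173.13 × 97.44) = 235.92 / 775.5706 ≈ 0.304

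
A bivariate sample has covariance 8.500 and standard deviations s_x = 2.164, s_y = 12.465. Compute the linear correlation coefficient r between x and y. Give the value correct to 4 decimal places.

0.3151

r = Cov(x,y) / (s_x · s_y) = 8.500 / (2.164 × 12.465)
  = 8.500 / 26.9743 ≈ 0.3151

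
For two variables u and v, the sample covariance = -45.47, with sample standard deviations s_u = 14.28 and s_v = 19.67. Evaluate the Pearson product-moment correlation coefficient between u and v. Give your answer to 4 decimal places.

-0.1619

r = Cov(u,v) / (s_u · s_v) = -45.47 / (14.28 × 19.67)
  = -45.47 / 280.8876 ≈ -0.1619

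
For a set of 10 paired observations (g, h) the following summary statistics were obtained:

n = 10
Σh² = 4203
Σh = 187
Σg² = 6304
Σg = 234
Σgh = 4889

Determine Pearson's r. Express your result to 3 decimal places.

r = (nΣgh − ΣgΣh) / √[(nΣg² − (Σg)²)(nΣh² − (Σh)²)]
Numerator: 10×4889 − 234×187 = 5132
Denominator: √[(63040 − 54756)(42030 − 34969)] = √[8284 × 7061] = 7648.0928
r = 5132 / 7648.0928 ≈ 0.671

0.671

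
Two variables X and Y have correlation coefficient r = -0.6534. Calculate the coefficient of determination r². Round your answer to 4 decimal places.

r² = (-0.6534)² = 0.4269

0.4269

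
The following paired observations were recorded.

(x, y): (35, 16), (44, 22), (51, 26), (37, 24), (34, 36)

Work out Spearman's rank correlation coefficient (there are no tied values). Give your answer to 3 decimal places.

-0.100

Rank x: 2, 4, 5, 3, 1
Rank y: 1, 2, 4, 3, 5
d = rank(x) − rank(y): 1, 2, 1, 0, -4; Σd² = 22
ρ = 1 − 6Σd² / [n(n²−1)] = 1 − 6×22 / (5×24) = 1 − 132/120 ≈ -0.100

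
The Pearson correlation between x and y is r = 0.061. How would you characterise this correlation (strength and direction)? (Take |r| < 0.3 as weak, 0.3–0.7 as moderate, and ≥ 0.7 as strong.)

r = 0.061 > 0 so the relationship is positive.
|r| = 0.061, which falls in the weak range.

weak positive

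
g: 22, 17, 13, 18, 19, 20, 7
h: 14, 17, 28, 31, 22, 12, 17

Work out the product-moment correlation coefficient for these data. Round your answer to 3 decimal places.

n = 7, Σg = 116, Σh = 141, Σg² = 2076, Σh² = 3147, Σgh = 2296
nΣgh − ΣgΣh = 16072 − 16356 = -284
nΣg² − (Σg)² = 14532 − 13456 = 1076; nΣh² − (Σh)² = 22029 − 19881 = 2148
r = -284 / √(1076 × 2148) = -284 / 1520.2789 ≈ -0.187

-0.187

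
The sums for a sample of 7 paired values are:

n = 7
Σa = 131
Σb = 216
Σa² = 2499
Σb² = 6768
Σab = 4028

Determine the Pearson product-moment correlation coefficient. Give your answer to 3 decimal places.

-0.205

r = (nΣab − ΣaΣb) / √[(nΣa² − (Σa)²)(nΣb² − (Σb)²)]
Numerator: 7×4028 − 131×216 = -100
Denominator: √[(17493 − 17161)(47376 − 46656)] = √[332 × 720] = 488.9172
r = -100 / 488.9172 ≈ -0.205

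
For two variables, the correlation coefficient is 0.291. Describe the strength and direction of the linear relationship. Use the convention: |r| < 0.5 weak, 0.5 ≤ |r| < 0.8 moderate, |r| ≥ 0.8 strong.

weak positive

r = 0.291 > 0 so the relationship is positive.
|r| = 0.291, which falls in the weak range.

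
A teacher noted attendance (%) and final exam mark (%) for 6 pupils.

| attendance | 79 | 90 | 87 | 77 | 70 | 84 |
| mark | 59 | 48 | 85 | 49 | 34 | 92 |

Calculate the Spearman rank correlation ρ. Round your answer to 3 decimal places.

Rank attendance: 3, 6, 5, 2, 1, 4
Rank mark: 4, 2, 5, 3, 1, 6
d = rank(attendance) − rank(mark): -1, 4, 0, -1, 0, -2; Σd² = 22
ρ = 1 − 6Σd² / [n(n²−1)] = 1 − 6×22 / (6×35) = 1 − 132/210 ≈ 0.371

0.371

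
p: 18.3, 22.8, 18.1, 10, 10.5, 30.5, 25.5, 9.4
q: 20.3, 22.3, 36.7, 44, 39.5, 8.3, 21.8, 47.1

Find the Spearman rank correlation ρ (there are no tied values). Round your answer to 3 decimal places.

-0.929

Rank p: 5, 6, 4, 2, 3, 8, 7, 1
Rank q: 2, 4, 5, 7, 6, 1, 3, 8
d = rank(p) − rank(q): 3, 2, -1, -5, -3, 7, 4, -7; Σd² = 162
ρ = 1 − 6Σd² / [n(n²−1)] = 1 − 6×162 / (8×63) = 1 − 972/504 ≈ -0.929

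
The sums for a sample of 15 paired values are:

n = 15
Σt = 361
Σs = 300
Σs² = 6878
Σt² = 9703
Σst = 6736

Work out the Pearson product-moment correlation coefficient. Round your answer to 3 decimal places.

r = (nΣst − ΣsΣt) / √[(nΣs² − (Σs)²)(nΣt² − (Σt)²)]
Numerator: 15×6736 − 300×361 = -7260
Denominator: √[(103170 − 90000)(145545 − 130321)] = √[13170 × 15224] = 14159.8051
r = -7260 / 14159.8051 ≈ -0.513

-0.513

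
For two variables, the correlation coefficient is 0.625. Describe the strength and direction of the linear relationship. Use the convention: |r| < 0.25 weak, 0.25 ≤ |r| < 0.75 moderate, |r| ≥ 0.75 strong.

r = 0.625 > 0 so the relationship is positive.
|r| = 0.625, which falls in the moderate range.

moderate positive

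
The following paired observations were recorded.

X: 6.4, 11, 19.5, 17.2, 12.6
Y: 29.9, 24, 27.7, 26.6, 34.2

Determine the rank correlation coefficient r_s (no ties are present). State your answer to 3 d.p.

Rank X: 1, 2, 5, 4, 3
Rank Y: 4, 1, 3, 2, 5
d = rank(X) − rank(Y): -3, 1, 2, 2, -2; Σd² = 22
ρ = 1 − 6Σd² / [n(n²−1)] = 1 − 6×22 / (5×24) = 1 − 132/120 ≈ -0.100

-0.100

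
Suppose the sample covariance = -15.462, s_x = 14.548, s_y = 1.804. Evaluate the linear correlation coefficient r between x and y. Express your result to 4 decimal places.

-0.5891

r = Cov(x,y) / (s_x · s_y) = -15.462 / (14.548 × 1.804)
  = -15.462 / 26.2446 ≈ -0.5891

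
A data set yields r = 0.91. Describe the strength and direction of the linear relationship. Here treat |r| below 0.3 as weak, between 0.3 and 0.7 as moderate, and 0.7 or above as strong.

strong positive

r = 0.91 > 0 so the relationship is positive.
|r| = 0.91, which falls in the strong range.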